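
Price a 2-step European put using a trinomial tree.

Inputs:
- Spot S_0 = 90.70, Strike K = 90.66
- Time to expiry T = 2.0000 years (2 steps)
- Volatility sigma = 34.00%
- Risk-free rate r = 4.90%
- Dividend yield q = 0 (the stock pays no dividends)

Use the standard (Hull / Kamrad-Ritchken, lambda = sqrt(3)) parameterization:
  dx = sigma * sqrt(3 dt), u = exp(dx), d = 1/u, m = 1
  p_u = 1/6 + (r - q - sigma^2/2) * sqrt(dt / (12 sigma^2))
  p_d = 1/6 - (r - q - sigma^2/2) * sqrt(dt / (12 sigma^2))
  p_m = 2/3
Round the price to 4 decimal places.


Answer: Price = V(0,0) = 10.2138

Derivation:
dt = T/N = 1.000000; dx = sigma*sqrt(3*dt) = 0.588897
u = exp(dx) = 1.802000; d = 1/u = 0.554939
p_u = 0.159195, p_m = 0.666667, p_d = 0.174138
Discount per step: exp(-r*dt) = 0.952181
Stock lattice S(k, j) with j the centered position index:
  k=0: S(0,+0) = 90.7000
  k=1: S(1,-1) = 50.3330; S(1,+0) = 90.7000; S(1,+1) = 163.4414
  k=2: S(2,-2) = 27.9317; S(2,-1) = 50.3330; S(2,+0) = 90.7000; S(2,+1) = 163.4414; S(2,+2) = 294.5215
Terminal payoffs V(N, j) = max(K - S_T, 0):
  V(2,-2) = 62.728284; V(2,-1) = 40.327042; V(2,+0) = 0.000000; V(2,+1) = 0.000000; V(2,+2) = 0.000000
Backward induction: V(k, j) = exp(-r*dt) * [p_u * V(k+1, j+1) + p_m * V(k+1, j) + p_d * V(k+1, j-1)]
  V(1,-1) = exp(-r*dt) * [p_u*0.000000 + p_m*40.327042 + p_d*62.728284] = 36.000149
  V(1,+0) = exp(-r*dt) * [p_u*0.000000 + p_m*0.000000 + p_d*40.327042] = 6.686674
  V(1,+1) = exp(-r*dt) * [p_u*0.000000 + p_m*0.000000 + p_d*0.000000] = 0.000000
  V(0,+0) = exp(-r*dt) * [p_u*0.000000 + p_m*6.686674 + p_d*36.000149] = 10.213843


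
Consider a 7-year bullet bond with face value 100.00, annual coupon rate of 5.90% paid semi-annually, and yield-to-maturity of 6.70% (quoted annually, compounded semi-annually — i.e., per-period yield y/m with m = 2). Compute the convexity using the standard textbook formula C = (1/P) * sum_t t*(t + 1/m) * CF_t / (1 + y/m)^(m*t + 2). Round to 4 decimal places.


Coupon per period c = face * coupon_rate / m = 2.950000
Periods per year m = 2; per-period yield y/m = 0.033500
Number of cashflows N = 14
Cashflows (t years, CF_t, discount factor 1/(1+y/m)^(m*t), PV):
  t = 0.5000: CF_t = 2.950000, DF = 0.967586, PV = 2.854378
  t = 1.0000: CF_t = 2.950000, DF = 0.936222, PV = 2.761856
  t = 1.5000: CF_t = 2.950000, DF = 0.905876, PV = 2.672333
  t = 2.0000: CF_t = 2.950000, DF = 0.876512, PV = 2.585712
  t = 2.5000: CF_t = 2.950000, DF = 0.848101, PV = 2.501898
  t = 3.0000: CF_t = 2.950000, DF = 0.820611, PV = 2.420801
  t = 3.5000: CF_t = 2.950000, DF = 0.794011, PV = 2.342333
  t = 4.0000: CF_t = 2.950000, DF = 0.768274, PV = 2.266408
  t = 4.5000: CF_t = 2.950000, DF = 0.743371, PV = 2.192945
  t = 5.0000: CF_t = 2.950000, DF = 0.719275, PV = 2.121862
  t = 5.5000: CF_t = 2.950000, DF = 0.695961, PV = 2.053084
  t = 6.0000: CF_t = 2.950000, DF = 0.673402, PV = 1.986535
  t = 6.5000: CF_t = 2.950000, DF = 0.651574, PV = 1.922143
  t = 7.0000: CF_t = 102.950000, DF = 0.630454, PV = 64.905219
Price P = sum_t PV_t = 95.587508
Convexity numerator sum_t t*(t + 1/m) * CF_t / (1+y/m)^(m*t + 2):
  t = 0.5000: term = 1.336166
  t = 1.0000: term = 3.878567
  t = 1.5000: term = 7.505694
  t = 2.0000: term = 12.104006
  t = 2.5000: term = 17.567498
  t = 3.0000: term = 23.797288
  t = 3.5000: term = 30.701226
  t = 4.0000: term = 38.193522
  t = 4.5000: term = 46.194391
  t = 5.0000: term = 54.629715
  t = 5.5000: term = 63.430729
  t = 6.0000: term = 72.533710
  t = 6.5000: term = 81.879692
  t = 7.0000: term = 3190.200354
Convexity = (1/P) * sum = 3643.952560 / 95.587508 = 38.121640

Answer: Convexity = 38.1216


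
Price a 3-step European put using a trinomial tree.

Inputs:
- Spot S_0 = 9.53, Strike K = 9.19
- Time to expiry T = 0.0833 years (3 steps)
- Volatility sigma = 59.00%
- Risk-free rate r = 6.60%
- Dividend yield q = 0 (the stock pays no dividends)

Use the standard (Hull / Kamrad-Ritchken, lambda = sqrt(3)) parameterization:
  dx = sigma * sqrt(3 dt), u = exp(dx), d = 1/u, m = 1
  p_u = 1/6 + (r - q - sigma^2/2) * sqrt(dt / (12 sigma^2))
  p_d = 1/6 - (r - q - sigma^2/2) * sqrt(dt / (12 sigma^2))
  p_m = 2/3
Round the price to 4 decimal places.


dt = T/N = 0.027767; dx = sigma*sqrt(3*dt) = 0.170284
u = exp(dx) = 1.185642; d = 1/u = 0.843425
p_u = 0.157857, p_m = 0.666667, p_d = 0.175476
Discount per step: exp(-r*dt) = 0.998169
Stock lattice S(k, j) with j the centered position index:
  k=0: S(0,+0) = 9.5300
  k=1: S(1,-1) = 8.0378; S(1,+0) = 9.5300; S(1,+1) = 11.2992
  k=2: S(2,-2) = 6.7793; S(2,-1) = 8.0378; S(2,+0) = 9.5300; S(2,+1) = 11.2992; S(2,+2) = 13.3968
  k=3: S(3,-3) = 5.7178; S(3,-2) = 6.7793; S(3,-1) = 8.0378; S(3,+0) = 9.5300; S(3,+1) = 11.2992; S(3,+2) = 13.3968; S(3,+3) = 15.8838
Terminal payoffs V(N, j) = max(K - S_T, 0):
  V(3,-3) = 3.472155; V(3,-2) = 2.410684; V(3,-1) = 1.152159; V(3,+0) = 0.000000; V(3,+1) = 0.000000; V(3,+2) = 0.000000; V(3,+3) = 0.000000
Backward induction: V(k, j) = exp(-r*dt) * [p_u * V(k+1, j+1) + p_m * V(k+1, j) + p_d * V(k+1, j-1)]
  V(2,-2) = exp(-r*dt) * [p_u*1.152159 + p_m*2.410684 + p_d*3.472155] = 2.393888
  V(2,-1) = exp(-r*dt) * [p_u*0.000000 + p_m*1.152159 + p_d*2.410684] = 1.188943
  V(2,+0) = exp(-r*dt) * [p_u*0.000000 + p_m*0.000000 + p_d*1.152159] = 0.201806
  V(2,+1) = exp(-r*dt) * [p_u*0.000000 + p_m*0.000000 + p_d*0.000000] = 0.000000
  V(2,+2) = exp(-r*dt) * [p_u*0.000000 + p_m*0.000000 + p_d*0.000000] = 0.000000
  V(1,-1) = exp(-r*dt) * [p_u*0.201806 + p_m*1.188943 + p_d*2.393888] = 1.242276
  V(1,+0) = exp(-r*dt) * [p_u*0.000000 + p_m*0.201806 + p_d*1.188943] = 0.342540
  V(1,+1) = exp(-r*dt) * [p_u*0.000000 + p_m*0.000000 + p_d*0.201806] = 0.035347
  V(0,+0) = exp(-r*dt) * [p_u*0.035347 + p_m*0.342540 + p_d*1.242276] = 0.451102

Answer: Price = V(0,0) = 0.4511


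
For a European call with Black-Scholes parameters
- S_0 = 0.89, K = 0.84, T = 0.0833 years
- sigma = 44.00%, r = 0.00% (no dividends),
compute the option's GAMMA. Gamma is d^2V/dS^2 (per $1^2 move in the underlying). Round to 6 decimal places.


Answer: Gamma = 3.085314

Derivation:
d1 = 0.5187979619; d2 = 0.3918063086
phi(d1) = 0.3487101576; exp(-qT) = 1.0000000000; exp(-rT) = 1.0000000000
Gamma = exp(-qT) * phi(d1) / (S * sigma * sqrt(T)) = 1.0000000000 * 0.3487101576 / (0.8900 * 0.4400 * 0.2886173938) = 3.085314


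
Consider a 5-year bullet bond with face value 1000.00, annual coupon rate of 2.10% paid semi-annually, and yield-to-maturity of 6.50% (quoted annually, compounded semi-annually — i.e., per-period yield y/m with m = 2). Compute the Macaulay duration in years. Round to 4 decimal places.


Coupon per period c = face * coupon_rate / m = 10.500000
Periods per year m = 2; per-period yield y/m = 0.032500
Number of cashflows N = 10
Cashflows (t years, CF_t, discount factor 1/(1+y/m)^(m*t), PV):
  t = 0.5000: CF_t = 10.500000, DF = 0.968523, PV = 10.169492
  t = 1.0000: CF_t = 10.500000, DF = 0.938037, PV = 9.849386
  t = 1.5000: CF_t = 10.500000, DF = 0.908510, PV = 9.539357
  t = 2.0000: CF_t = 10.500000, DF = 0.879913, PV = 9.239087
  t = 2.5000: CF_t = 10.500000, DF = 0.852216, PV = 8.948268
  t = 3.0000: CF_t = 10.500000, DF = 0.825391, PV = 8.666604
  t = 3.5000: CF_t = 10.500000, DF = 0.799410, PV = 8.393805
  t = 4.0000: CF_t = 10.500000, DF = 0.774247, PV = 8.129593
  t = 4.5000: CF_t = 10.500000, DF = 0.749876, PV = 7.873698
  t = 5.0000: CF_t = 1010.500000, DF = 0.726272, PV = 733.898018
Price P = sum_t PV_t = 814.707308
Macaulay numerator sum_t t * PV_t:
  t * PV_t at t = 0.5000: 5.084746
  t * PV_t at t = 1.0000: 9.849386
  t * PV_t at t = 1.5000: 14.309036
  t * PV_t at t = 2.0000: 18.478174
  t * PV_t at t = 2.5000: 22.370671
  t * PV_t at t = 3.0000: 25.999811
  t * PV_t at t = 3.5000: 29.378318
  t * PV_t at t = 4.0000: 32.518373
  t * PV_t at t = 4.5000: 35.431641
  t * PV_t at t = 5.0000: 3669.490088
Macaulay duration D = (sum_t t * PV_t) / P = 3862.910244 / 814.707308 = 4.741470

Answer: Macaulay duration = 4.7415 years


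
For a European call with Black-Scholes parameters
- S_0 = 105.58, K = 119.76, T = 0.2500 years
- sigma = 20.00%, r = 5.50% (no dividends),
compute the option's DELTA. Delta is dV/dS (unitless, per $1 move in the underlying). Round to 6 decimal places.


Answer: Delta = 0.141701

Derivation:
d1 = -1.0727078072; d2 = -1.1727078072
phi(d1) = 0.2244079781; exp(-qT) = 1.0000000000; exp(-rT) = 0.9863440995
N(d1) = 0.1417011182
Delta = exp(-qT) * N(d1) = 1.0000000000 * 0.1417011182 = 0.141701


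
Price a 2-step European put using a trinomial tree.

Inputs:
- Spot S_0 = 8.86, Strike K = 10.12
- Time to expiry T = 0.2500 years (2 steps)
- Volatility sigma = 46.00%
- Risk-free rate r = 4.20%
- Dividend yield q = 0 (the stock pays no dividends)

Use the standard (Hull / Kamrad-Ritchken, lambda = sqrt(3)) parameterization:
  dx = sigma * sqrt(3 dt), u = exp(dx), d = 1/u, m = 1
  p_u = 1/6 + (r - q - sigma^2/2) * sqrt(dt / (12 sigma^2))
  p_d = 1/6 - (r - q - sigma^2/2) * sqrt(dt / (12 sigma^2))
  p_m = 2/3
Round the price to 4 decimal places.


dt = T/N = 0.125000; dx = sigma*sqrt(3*dt) = 0.281691
u = exp(dx) = 1.325370; d = 1/u = 0.754507
p_u = 0.152511, p_m = 0.666667, p_d = 0.180822
Discount per step: exp(-r*dt) = 0.994764
Stock lattice S(k, j) with j the centered position index:
  k=0: S(0,+0) = 8.8600
  k=1: S(1,-1) = 6.6849; S(1,+0) = 8.8600; S(1,+1) = 11.7428
  k=2: S(2,-2) = 5.0438; S(2,-1) = 6.6849; S(2,+0) = 8.8600; S(2,+1) = 11.7428; S(2,+2) = 15.5635
Terminal payoffs V(N, j) = max(K - S_T, 0):
  V(2,-2) = 5.076178; V(2,-1) = 3.435072; V(2,+0) = 1.260000; V(2,+1) = 0.000000; V(2,+2) = 0.000000
Backward induction: V(k, j) = exp(-r*dt) * [p_u * V(k+1, j+1) + p_m * V(k+1, j) + p_d * V(k+1, j-1)]
  V(1,-1) = exp(-r*dt) * [p_u*1.260000 + p_m*3.435072 + p_d*5.076178] = 3.382294
  V(1,+0) = exp(-r*dt) * [p_u*0.000000 + p_m*1.260000 + p_d*3.435072] = 1.453487
  V(1,+1) = exp(-r*dt) * [p_u*0.000000 + p_m*0.000000 + p_d*1.260000] = 0.226643
  V(0,+0) = exp(-r*dt) * [p_u*0.226643 + p_m*1.453487 + p_d*3.382294] = 1.606693

Answer: Price = V(0,0) = 1.6067


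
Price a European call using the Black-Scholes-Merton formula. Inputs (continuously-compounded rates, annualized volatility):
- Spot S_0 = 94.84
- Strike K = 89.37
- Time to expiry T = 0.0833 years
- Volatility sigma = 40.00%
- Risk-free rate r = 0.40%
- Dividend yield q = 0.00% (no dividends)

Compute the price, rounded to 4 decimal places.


Answer: Price = 7.5433

Derivation:
d1 = (ln(S/K) + (r - q + 0.5*sigma^2) * T) / (sigma * sqrt(T)) = 0.57518541
d2 = d1 - sigma * sqrt(T) = 0.45973845
exp(-rT) = 0.99966686; exp(-qT) = 1.00000000
C = S_0 * exp(-qT) * N(d1) - K * exp(-rT) * N(d2)
N(d1) = 0.71741705; N(d2) = 0.67714802
C = 94.8400 * 1.00000000 * 0.71741705 - 89.3700 * 0.99966686 * 0.67714802 = 7.5433


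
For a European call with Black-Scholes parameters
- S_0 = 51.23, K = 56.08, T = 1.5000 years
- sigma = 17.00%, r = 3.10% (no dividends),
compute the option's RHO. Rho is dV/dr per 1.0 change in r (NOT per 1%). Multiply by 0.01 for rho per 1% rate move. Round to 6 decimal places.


d1 = -0.1070040132; d2 = -0.3152106413
phi(d1) = 0.3966648892; exp(-qT) = 1.0000000000; exp(-rT) = 0.9545645606
N(d2) = 0.3763008633
Rho = K*T*exp(-rT)*N(d2) = 56.0800 * 1.5000 * 0.9545645606 * 0.3763008633 = 30.216196

Answer: Rho = 30.216196


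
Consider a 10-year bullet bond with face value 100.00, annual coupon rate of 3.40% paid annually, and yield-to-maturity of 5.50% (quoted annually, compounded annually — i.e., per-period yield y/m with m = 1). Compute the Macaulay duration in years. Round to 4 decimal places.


Coupon per period c = face * coupon_rate / m = 3.400000
Periods per year m = 1; per-period yield y/m = 0.055000
Number of cashflows N = 10
Cashflows (t years, CF_t, discount factor 1/(1+y/m)^(m*t), PV):
  t = 1.0000: CF_t = 3.400000, DF = 0.947867, PV = 3.222749
  t = 2.0000: CF_t = 3.400000, DF = 0.898452, PV = 3.054738
  t = 3.0000: CF_t = 3.400000, DF = 0.851614, PV = 2.895486
  t = 4.0000: CF_t = 3.400000, DF = 0.807217, PV = 2.744537
  t = 5.0000: CF_t = 3.400000, DF = 0.765134, PV = 2.601457
  t = 6.0000: CF_t = 3.400000, DF = 0.725246, PV = 2.465836
  t = 7.0000: CF_t = 3.400000, DF = 0.687437, PV = 2.337285
  t = 8.0000: CF_t = 3.400000, DF = 0.651599, PV = 2.215436
  t = 9.0000: CF_t = 3.400000, DF = 0.617629, PV = 2.099939
  t = 10.0000: CF_t = 103.400000, DF = 0.585431, PV = 60.533522
Price P = sum_t PV_t = 84.170986
Macaulay numerator sum_t t * PV_t:
  t * PV_t at t = 1.0000: 3.222749
  t * PV_t at t = 2.0000: 6.109476
  t * PV_t at t = 3.0000: 8.686459
  t * PV_t at t = 4.0000: 10.978148
  t * PV_t at t = 5.0000: 13.007284
  t * PV_t at t = 6.0000: 14.795015
  t * PV_t at t = 7.0000: 16.360996
  t * PV_t at t = 8.0000: 17.723489
  t * PV_t at t = 9.0000: 18.899455
  t * PV_t at t = 10.0000: 605.335219
Macaulay duration D = (sum_t t * PV_t) / P = 715.118291 / 84.170986 = 8.496019

Answer: Macaulay duration = 8.4960 years


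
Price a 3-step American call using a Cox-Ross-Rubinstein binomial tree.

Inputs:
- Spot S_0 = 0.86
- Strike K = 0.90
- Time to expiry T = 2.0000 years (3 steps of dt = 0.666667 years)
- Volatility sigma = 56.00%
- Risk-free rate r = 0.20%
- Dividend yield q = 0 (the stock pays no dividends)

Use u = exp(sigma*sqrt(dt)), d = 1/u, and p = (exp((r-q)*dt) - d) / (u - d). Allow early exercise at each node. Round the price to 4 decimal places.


dt = T/N = 0.666667
u = exp(sigma*sqrt(dt)) = 1.579705; d = 1/u = 0.633030
p = (exp((r-q)*dt) - d) / (u - d) = 0.389051
Discount per step: exp(-r*dt) = 0.998668
Stock lattice S(k, i) with i counting down-moves:
  k=0: S(0,0) = 0.8600
  k=1: S(1,0) = 1.3585; S(1,1) = 0.5444
  k=2: S(2,0) = 2.1461; S(2,1) = 0.8600; S(2,2) = 0.3446
  k=3: S(3,0) = 3.3902; S(3,1) = 1.3585; S(3,2) = 0.5444; S(3,3) = 0.2182
Terminal payoffs V(N, i) = max(S_T - K, 0):
  V(3,0) = 2.490208; V(3,1) = 0.458546; V(3,2) = 0.000000; V(3,3) = 0.000000
Backward induction: V(k, i) = exp(-r*dt) * [p * V(k+1, i) + (1-p) * V(k+1, i+1)]; then take max(V_cont, immediate exercise) for American.
  V(2,0) = exp(-r*dt) * [p*2.490208 + (1-p)*0.458546] = 1.247301; exercise = 1.246102; V(2,0) = max -> 1.247301
  V(2,1) = exp(-r*dt) * [p*0.458546 + (1-p)*0.000000] = 0.178160; exercise = 0.000000; V(2,1) = max -> 0.178160
  V(2,2) = exp(-r*dt) * [p*0.000000 + (1-p)*0.000000] = 0.000000; exercise = 0.000000; V(2,2) = max -> 0.000000
  V(1,0) = exp(-r*dt) * [p*1.247301 + (1-p)*0.178160] = 0.593319; exercise = 0.458546; V(1,0) = max -> 0.593319
  V(1,1) = exp(-r*dt) * [p*0.178160 + (1-p)*0.000000] = 0.069221; exercise = 0.000000; V(1,1) = max -> 0.069221
  V(0,0) = exp(-r*dt) * [p*0.593319 + (1-p)*0.069221] = 0.272757; exercise = 0.000000; V(0,0) = max -> 0.272757

Answer: Price = V(0,0) = 0.2728


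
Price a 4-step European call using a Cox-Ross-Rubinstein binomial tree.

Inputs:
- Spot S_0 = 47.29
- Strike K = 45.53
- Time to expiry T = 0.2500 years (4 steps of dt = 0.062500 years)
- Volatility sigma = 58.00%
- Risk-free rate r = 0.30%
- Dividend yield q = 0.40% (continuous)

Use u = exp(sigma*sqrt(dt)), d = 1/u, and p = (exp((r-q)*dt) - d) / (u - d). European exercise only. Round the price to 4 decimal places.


dt = T/N = 0.062500
u = exp(sigma*sqrt(dt)) = 1.156040; d = 1/u = 0.865022
p = (exp((r-q)*dt) - d) / (u - d) = 0.463599
Discount per step: exp(-r*dt) = 0.999813
Stock lattice S(k, i) with i counting down-moves:
  k=0: S(0,0) = 47.2900
  k=1: S(1,0) = 54.6691; S(1,1) = 40.9069
  k=2: S(2,0) = 63.1997; S(2,1) = 47.2900; S(2,2) = 35.3854
  k=3: S(3,0) = 73.0613; S(3,1) = 54.6691; S(3,2) = 40.9069; S(3,3) = 30.6091
  k=4: S(4,0) = 84.4618; S(4,1) = 63.1997; S(4,2) = 47.2900; S(4,3) = 35.3854; S(4,4) = 26.4776
Terminal payoffs V(N, i) = max(S_T - K, 0):
  V(4,0) = 38.931757; V(4,1) = 17.669656; V(4,2) = 1.760000; V(4,3) = 0.000000; V(4,4) = 0.000000
Backward induction: V(k, i) = exp(-r*dt) * [p * V(k+1, i) + (1-p) * V(k+1, i+1)].
  V(3,0) = exp(-r*dt) * [p*38.931757 + (1-p)*17.669656] = 27.521576
  V(3,1) = exp(-r*dt) * [p*17.669656 + (1-p)*1.760000] = 9.133982
  V(3,2) = exp(-r*dt) * [p*1.760000 + (1-p)*0.000000] = 0.815781
  V(3,3) = exp(-r*dt) * [p*0.000000 + (1-p)*0.000000] = 0.000000
  V(2,0) = exp(-r*dt) * [p*27.521576 + (1-p)*9.133982] = 17.655135
  V(2,1) = exp(-r*dt) * [p*9.133982 + (1-p)*0.815781] = 4.671211
  V(2,2) = exp(-r*dt) * [p*0.815781 + (1-p)*0.000000] = 0.378124
  V(1,0) = exp(-r*dt) * [p*17.655135 + (1-p)*4.671211] = 10.688536
  V(1,1) = exp(-r*dt) * [p*4.671211 + (1-p)*0.378124] = 2.367949
  V(0,0) = exp(-r*dt) * [p*10.688536 + (1-p)*2.367949] = 6.224195

Answer: Price = V(0,0) = 6.2242


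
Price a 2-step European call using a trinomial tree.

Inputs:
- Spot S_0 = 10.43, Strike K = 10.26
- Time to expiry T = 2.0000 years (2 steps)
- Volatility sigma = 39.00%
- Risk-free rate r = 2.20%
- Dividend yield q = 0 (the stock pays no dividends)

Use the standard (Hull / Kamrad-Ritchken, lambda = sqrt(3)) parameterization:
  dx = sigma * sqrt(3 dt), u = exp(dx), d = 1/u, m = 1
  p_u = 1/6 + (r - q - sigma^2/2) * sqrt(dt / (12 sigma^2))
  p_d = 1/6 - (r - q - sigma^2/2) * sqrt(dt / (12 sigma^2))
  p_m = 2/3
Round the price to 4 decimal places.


Answer: Price = V(0,0) = 2.1957

Derivation:
dt = T/N = 1.000000; dx = sigma*sqrt(3*dt) = 0.675500
u = exp(dx) = 1.965015; d = 1/u = 0.508902
p_u = 0.126659, p_m = 0.666667, p_d = 0.206674
Discount per step: exp(-r*dt) = 0.978240
Stock lattice S(k, j) with j the centered position index:
  k=0: S(0,+0) = 10.4300
  k=1: S(1,-1) = 5.3078; S(1,+0) = 10.4300; S(1,+1) = 20.4951
  k=2: S(2,-2) = 2.7012; S(2,-1) = 5.3078; S(2,+0) = 10.4300; S(2,+1) = 20.4951; S(2,+2) = 40.2732
Terminal payoffs V(N, j) = max(S_T - K, 0):
  V(2,-2) = 0.000000; V(2,-1) = 0.000000; V(2,+0) = 0.170000; V(2,+1) = 10.235105; V(2,+2) = 30.013186
Backward induction: V(k, j) = exp(-r*dt) * [p_u * V(k+1, j+1) + p_m * V(k+1, j) + p_d * V(k+1, j-1)]
  V(1,-1) = exp(-r*dt) * [p_u*0.170000 + p_m*0.000000 + p_d*0.000000] = 0.021064
  V(1,+0) = exp(-r*dt) * [p_u*10.235105 + p_m*0.170000 + p_d*0.000000] = 1.379029
  V(1,+1) = exp(-r*dt) * [p_u*30.013186 + p_m*10.235105 + p_d*0.170000] = 10.428027
  V(0,+0) = exp(-r*dt) * [p_u*10.428027 + p_m*1.379029 + p_d*0.021064] = 2.195672


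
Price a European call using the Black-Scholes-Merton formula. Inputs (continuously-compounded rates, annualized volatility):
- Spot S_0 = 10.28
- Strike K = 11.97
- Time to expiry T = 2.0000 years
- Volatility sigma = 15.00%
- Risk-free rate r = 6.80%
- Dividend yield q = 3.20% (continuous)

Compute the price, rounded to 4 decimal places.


Answer: Price = 0.5056

Derivation:
d1 = (ln(S/K) + (r - q + 0.5*sigma^2) * T) / (sigma * sqrt(T)) = -0.27201577
d2 = d1 - sigma * sqrt(T) = -0.48414781
exp(-rT) = 0.87284263; exp(-qT) = 0.93800500
C = S_0 * exp(-qT) * N(d1) - K * exp(-rT) * N(d2)
N(d1) = 0.39280495; N(d2) = 0.31414049
C = 10.2800 * 0.93800500 * 0.39280495 - 11.9700 * 0.87284263 * 0.31414049 = 0.5056


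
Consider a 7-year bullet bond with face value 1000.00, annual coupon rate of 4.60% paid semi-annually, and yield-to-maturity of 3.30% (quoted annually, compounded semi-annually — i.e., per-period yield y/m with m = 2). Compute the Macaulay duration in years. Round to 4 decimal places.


Answer: Macaulay duration = 6.1065 years

Derivation:
Coupon per period c = face * coupon_rate / m = 23.000000
Periods per year m = 2; per-period yield y/m = 0.016500
Number of cashflows N = 14
Cashflows (t years, CF_t, discount factor 1/(1+y/m)^(m*t), PV):
  t = 0.5000: CF_t = 23.000000, DF = 0.983768, PV = 22.626660
  t = 1.0000: CF_t = 23.000000, DF = 0.967799, PV = 22.259380
  t = 1.5000: CF_t = 23.000000, DF = 0.952090, PV = 21.898062
  t = 2.0000: CF_t = 23.000000, DF = 0.936635, PV = 21.542609
  t = 2.5000: CF_t = 23.000000, DF = 0.921432, PV = 21.192926
  t = 3.0000: CF_t = 23.000000, DF = 0.906475, PV = 20.848919
  t = 3.5000: CF_t = 23.000000, DF = 0.891761, PV = 20.510496
  t = 4.0000: CF_t = 23.000000, DF = 0.877285, PV = 20.177566
  t = 4.5000: CF_t = 23.000000, DF = 0.863045, PV = 19.850040
  t = 5.0000: CF_t = 23.000000, DF = 0.849036, PV = 19.527831
  t = 5.5000: CF_t = 23.000000, DF = 0.835254, PV = 19.210852
  t = 6.0000: CF_t = 23.000000, DF = 0.821696, PV = 18.899018
  t = 6.5000: CF_t = 23.000000, DF = 0.808359, PV = 18.592246
  t = 7.0000: CF_t = 1023.000000, DF = 0.795237, PV = 813.527564
Price P = sum_t PV_t = 1080.664169
Macaulay numerator sum_t t * PV_t:
  t * PV_t at t = 0.5000: 11.313330
  t * PV_t at t = 1.0000: 22.259380
  t * PV_t at t = 1.5000: 32.847093
  t * PV_t at t = 2.0000: 43.085219
  t * PV_t at t = 2.5000: 52.982315
  t * PV_t at t = 3.0000: 62.546756
  t * PV_t at t = 3.5000: 71.786735
  t * PV_t at t = 4.0000: 80.710263
  t * PV_t at t = 4.5000: 89.325181
  t * PV_t at t = 5.0000: 97.639155
  t * PV_t at t = 5.5000: 105.659685
  t * PV_t at t = 6.0000: 113.394108
  t * PV_t at t = 6.5000: 120.849599
  t * PV_t at t = 7.0000: 5694.692945
Macaulay duration D = (sum_t t * PV_t) / P = 6599.091765 / 1080.664169 = 6.106515


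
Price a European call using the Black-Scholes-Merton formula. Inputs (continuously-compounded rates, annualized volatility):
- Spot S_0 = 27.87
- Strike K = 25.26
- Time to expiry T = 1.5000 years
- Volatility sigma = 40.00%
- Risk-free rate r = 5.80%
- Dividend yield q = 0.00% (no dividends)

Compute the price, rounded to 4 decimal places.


d1 = (ln(S/K) + (r - q + 0.5*sigma^2) * T) / (sigma * sqrt(T)) = 0.62324965
d2 = d1 - sigma * sqrt(T) = 0.13335170
exp(-rT) = 0.91667710; exp(-qT) = 1.00000000
C = S_0 * exp(-qT) * N(d1) - K * exp(-rT) * N(d2)
N(d1) = 0.73343976; N(d2) = 0.55304238
C = 27.8700 * 1.00000000 * 0.73343976 - 25.2600 * 0.91667710 * 0.55304238 = 7.6351

Answer: Price = 7.6351


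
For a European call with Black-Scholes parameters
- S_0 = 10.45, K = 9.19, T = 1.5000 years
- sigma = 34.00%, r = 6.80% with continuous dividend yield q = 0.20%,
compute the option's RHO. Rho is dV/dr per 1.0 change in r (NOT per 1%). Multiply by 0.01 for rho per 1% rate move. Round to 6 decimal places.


Answer: Rho = 7.871698

Derivation:
d1 = 0.7545053797; d2 = 0.3380921234
phi(d1) = 0.3001185496; exp(-qT) = 0.9970044955; exp(-rT) = 0.9030295517
N(d2) = 0.6323531170
Rho = K*T*exp(-rT)*N(d2) = 9.1900 * 1.5000 * 0.9030295517 * 0.6323531170 = 7.871698


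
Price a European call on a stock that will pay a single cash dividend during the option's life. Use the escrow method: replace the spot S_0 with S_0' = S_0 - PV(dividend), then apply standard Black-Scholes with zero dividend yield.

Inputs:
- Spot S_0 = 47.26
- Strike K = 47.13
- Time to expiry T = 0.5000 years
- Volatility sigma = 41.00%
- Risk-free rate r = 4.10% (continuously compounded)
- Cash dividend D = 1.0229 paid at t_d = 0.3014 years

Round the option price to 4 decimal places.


PV(D) = D * exp(-r * t_d) = 1.0229 * 0.98771864 = 1.01033740
S_0' = S_0 - PV(D) = 47.2600 - 1.01033740 = 46.24966260
d1 = (ln(S_0'/K) + (r + sigma^2/2)*T) / (sigma*sqrt(T)) = 0.15062902
d2 = d1 - sigma*sqrt(T) = -0.13928476
exp(-rT) = 0.97970870
N(d1) = 0.55986582; N(d2) = 0.44461257
C = S_0' * N(d1) - K * exp(-rT) * N(d2) = 46.24966260 * 0.55986582 - 47.1300 * 0.97970870 * 0.44461257 = 5.3642

Answer: Price = 5.3642


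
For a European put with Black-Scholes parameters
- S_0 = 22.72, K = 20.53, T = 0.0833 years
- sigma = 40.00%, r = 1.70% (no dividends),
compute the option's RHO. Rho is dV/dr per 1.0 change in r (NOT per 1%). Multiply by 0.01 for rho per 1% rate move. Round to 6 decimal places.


d1 = 0.9479544994; d2 = 0.8325075419
phi(d1) = 0.2545526980; exp(-qT) = 1.0000000000; exp(-rT) = 0.9985849022
N(-d2) = 0.2025612615
Rho = -K*T*exp(-rT)*N(-d2) = -20.5300 * 0.0833 * 0.9985849022 * 0.2025612615 = -0.345920

Answer: Rho = -0.345920


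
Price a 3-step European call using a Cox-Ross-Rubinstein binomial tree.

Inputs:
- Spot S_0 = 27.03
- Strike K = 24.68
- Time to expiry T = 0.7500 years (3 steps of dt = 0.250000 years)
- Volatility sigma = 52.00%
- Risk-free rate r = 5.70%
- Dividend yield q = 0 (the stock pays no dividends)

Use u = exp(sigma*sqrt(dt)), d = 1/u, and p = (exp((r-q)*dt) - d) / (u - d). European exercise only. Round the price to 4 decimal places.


dt = T/N = 0.250000
u = exp(sigma*sqrt(dt)) = 1.296930; d = 1/u = 0.771052
p = (exp((r-q)*dt) - d) / (u - d) = 0.462655
Discount per step: exp(-r*dt) = 0.985851
Stock lattice S(k, i) with i counting down-moves:
  k=0: S(0,0) = 27.0300
  k=1: S(1,0) = 35.0560; S(1,1) = 20.8415
  k=2: S(2,0) = 45.4652; S(2,1) = 27.0300; S(2,2) = 16.0699
  k=3: S(3,0) = 58.9652; S(3,1) = 35.0560; S(3,2) = 20.8415; S(3,3) = 12.3907
Terminal payoffs V(N, i) = max(S_T - K, 0):
  V(3,0) = 34.285195; V(3,1) = 10.376020; V(3,2) = 0.000000; V(3,3) = 0.000000
Backward induction: V(k, i) = exp(-r*dt) * [p * V(k+1, i) + (1-p) * V(k+1, i+1)].
  V(2,0) = exp(-r*dt) * [p*34.285195 + (1-p)*10.376020] = 21.134403
  V(2,1) = exp(-r*dt) * [p*10.376020 + (1-p)*0.000000] = 4.732598
  V(2,2) = exp(-r*dt) * [p*0.000000 + (1-p)*0.000000] = 0.000000
  V(1,0) = exp(-r*dt) * [p*21.134403 + (1-p)*4.732598] = 12.146650
  V(1,1) = exp(-r*dt) * [p*4.732598 + (1-p)*0.000000] = 2.158581
  V(0,0) = exp(-r*dt) * [p*12.146650 + (1-p)*2.158581] = 6.683689

Answer: Price = V(0,0) = 6.6837


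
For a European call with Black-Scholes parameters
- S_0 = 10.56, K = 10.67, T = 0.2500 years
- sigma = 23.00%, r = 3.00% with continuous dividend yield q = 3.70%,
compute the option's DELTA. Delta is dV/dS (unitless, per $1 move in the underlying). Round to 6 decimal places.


d1 = -0.0478285829; d2 = -0.1628285829
phi(d1) = 0.3984862364; exp(-qT) = 0.9907926496; exp(-rT) = 0.9925280548
N(d1) = 0.4809264284
Delta = exp(-qT) * N(d1) = 0.9907926496 * 0.4809264284 = 0.476498

Answer: Delta = 0.476498


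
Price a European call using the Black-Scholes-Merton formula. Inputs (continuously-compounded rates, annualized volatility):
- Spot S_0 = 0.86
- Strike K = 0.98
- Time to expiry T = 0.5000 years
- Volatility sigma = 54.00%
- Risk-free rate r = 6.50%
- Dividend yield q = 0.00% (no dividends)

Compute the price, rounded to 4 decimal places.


Answer: Price = 0.0970

Derivation:
d1 = (ln(S/K) + (r - q + 0.5*sigma^2) * T) / (sigma * sqrt(T)) = -0.06604949
d2 = d1 - sigma * sqrt(T) = -0.44788715
exp(-rT) = 0.96802245; exp(-qT) = 1.00000000
C = S_0 * exp(-qT) * N(d1) - K * exp(-rT) * N(d2)
N(d1) = 0.47366921; N(d2) = 0.32711732
C = 0.8600 * 1.00000000 * 0.47366921 - 0.9800 * 0.96802245 * 0.32711732 = 0.0970


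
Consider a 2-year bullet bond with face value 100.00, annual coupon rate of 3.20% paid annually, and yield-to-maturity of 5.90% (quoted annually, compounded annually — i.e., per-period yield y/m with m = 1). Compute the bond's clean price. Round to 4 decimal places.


Answer: Price = 95.0429

Derivation:
Coupon per period c = face * coupon_rate / m = 3.200000
Periods per year m = 1; per-period yield y/m = 0.059000
Number of cashflows N = 2
Cashflows (t years, CF_t, discount factor 1/(1+y/m)^(m*t), PV):
  t = 1.0000: CF_t = 3.200000, DF = 0.944287, PV = 3.021719
  t = 2.0000: CF_t = 103.200000, DF = 0.891678, PV = 92.021176
Price P = sum_t PV_t = 95.042894


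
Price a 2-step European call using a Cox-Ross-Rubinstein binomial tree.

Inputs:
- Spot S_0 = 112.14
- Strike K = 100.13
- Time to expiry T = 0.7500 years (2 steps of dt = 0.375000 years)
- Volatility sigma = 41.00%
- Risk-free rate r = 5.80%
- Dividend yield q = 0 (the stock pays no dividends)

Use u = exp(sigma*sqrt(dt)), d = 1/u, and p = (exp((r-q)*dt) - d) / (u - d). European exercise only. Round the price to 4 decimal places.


dt = T/N = 0.375000
u = exp(sigma*sqrt(dt)) = 1.285404; d = 1/u = 0.777966
p = (exp((r-q)*dt) - d) / (u - d) = 0.480891
Discount per step: exp(-r*dt) = 0.978485
Stock lattice S(k, i) with i counting down-moves:
  k=0: S(0,0) = 112.1400
  k=1: S(1,0) = 144.1452; S(1,1) = 87.2411
  k=2: S(2,0) = 185.2847; S(2,1) = 112.1400; S(2,2) = 67.8706
Terminal payoffs V(N, i) = max(S_T - K, 0):
  V(2,0) = 85.154686; V(2,1) = 12.010000; V(2,2) = 0.000000
Backward induction: V(k, i) = exp(-r*dt) * [p * V(k+1, i) + (1-p) * V(k+1, i+1)].
  V(1,0) = exp(-r*dt) * [p*85.154686 + (1-p)*12.010000] = 46.169466
  V(1,1) = exp(-r*dt) * [p*12.010000 + (1-p)*0.000000] = 5.651245
  V(0,0) = exp(-r*dt) * [p*46.169466 + (1-p)*5.651245] = 24.595302

Answer: Price = V(0,0) = 24.5953


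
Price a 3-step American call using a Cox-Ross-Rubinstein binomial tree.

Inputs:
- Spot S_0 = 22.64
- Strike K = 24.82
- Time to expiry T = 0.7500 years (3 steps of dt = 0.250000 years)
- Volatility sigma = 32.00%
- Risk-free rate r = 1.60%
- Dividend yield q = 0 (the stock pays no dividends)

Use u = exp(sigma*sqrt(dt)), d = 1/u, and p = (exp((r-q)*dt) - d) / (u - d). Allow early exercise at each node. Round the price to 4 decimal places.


Answer: Price = V(0,0) = 1.8374

Derivation:
dt = T/N = 0.250000
u = exp(sigma*sqrt(dt)) = 1.173511; d = 1/u = 0.852144
p = (exp((r-q)*dt) - d) / (u - d) = 0.472557
Discount per step: exp(-r*dt) = 0.996008
Stock lattice S(k, i) with i counting down-moves:
  k=0: S(0,0) = 22.6400
  k=1: S(1,0) = 26.5683; S(1,1) = 19.2925
  k=2: S(2,0) = 31.1782; S(2,1) = 22.6400; S(2,2) = 16.4400
  k=3: S(3,0) = 36.5879; S(3,1) = 26.5683; S(3,2) = 19.2925; S(3,3) = 14.0093
Terminal payoffs V(N, i) = max(S_T - K, 0):
  V(3,0) = 11.767924; V(3,1) = 1.748286; V(3,2) = 0.000000; V(3,3) = 0.000000
Backward induction: V(k, i) = exp(-r*dt) * [p * V(k+1, i) + (1-p) * V(k+1, i+1)]; then take max(V_cont, immediate exercise) for American.
  V(2,0) = exp(-r*dt) * [p*11.767924 + (1-p)*1.748286] = 6.457254; exercise = 6.358173; V(2,0) = max -> 6.457254
  V(2,1) = exp(-r*dt) * [p*1.748286 + (1-p)*0.000000] = 0.822867; exercise = 0.000000; V(2,1) = max -> 0.822867
  V(2,2) = exp(-r*dt) * [p*0.000000 + (1-p)*0.000000] = 0.000000; exercise = 0.000000; V(2,2) = max -> 0.000000
  V(1,0) = exp(-r*dt) * [p*6.457254 + (1-p)*0.822867] = 3.471521; exercise = 1.748286; V(1,0) = max -> 3.471521
  V(1,1) = exp(-r*dt) * [p*0.822867 + (1-p)*0.000000] = 0.387299; exercise = 0.000000; V(1,1) = max -> 0.387299
  V(0,0) = exp(-r*dt) * [p*3.471521 + (1-p)*0.387299] = 1.837405; exercise = 0.000000; V(0,0) = max -> 1.837405


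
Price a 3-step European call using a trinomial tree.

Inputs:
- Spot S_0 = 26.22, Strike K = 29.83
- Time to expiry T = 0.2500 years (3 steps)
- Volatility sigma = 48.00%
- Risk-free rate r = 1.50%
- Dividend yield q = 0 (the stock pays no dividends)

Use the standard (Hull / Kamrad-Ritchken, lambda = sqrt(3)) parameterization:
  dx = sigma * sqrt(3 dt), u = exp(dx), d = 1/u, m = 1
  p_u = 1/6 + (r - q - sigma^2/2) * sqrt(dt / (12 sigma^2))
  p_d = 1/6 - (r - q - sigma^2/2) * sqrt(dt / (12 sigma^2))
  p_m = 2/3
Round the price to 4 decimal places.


Answer: Price = V(0,0) = 1.3739

Derivation:
dt = T/N = 0.083333; dx = sigma*sqrt(3*dt) = 0.240000
u = exp(dx) = 1.271249; d = 1/u = 0.786628
p_u = 0.149271, p_m = 0.666667, p_d = 0.184062
Discount per step: exp(-r*dt) = 0.998751
Stock lattice S(k, j) with j the centered position index:
  k=0: S(0,+0) = 26.2200
  k=1: S(1,-1) = 20.6254; S(1,+0) = 26.2200; S(1,+1) = 33.3322
  k=2: S(2,-2) = 16.2245; S(2,-1) = 20.6254; S(2,+0) = 26.2200; S(2,+1) = 33.3322; S(2,+2) = 42.3735
  k=3: S(3,-3) = 12.7626; S(3,-2) = 16.2245; S(3,-1) = 20.6254; S(3,+0) = 26.2200; S(3,+1) = 33.3322; S(3,+2) = 42.3735; S(3,+3) = 53.8672
Terminal payoffs V(N, j) = max(S_T - K, 0):
  V(3,-3) = 0.000000; V(3,-2) = 0.000000; V(3,-1) = 0.000000; V(3,+0) = 0.000000; V(3,+1) = 3.502153; V(3,+2) = 12.543471; V(3,+3) = 24.037239
Backward induction: V(k, j) = exp(-r*dt) * [p_u * V(k+1, j+1) + p_m * V(k+1, j) + p_d * V(k+1, j-1)]
  V(2,-2) = exp(-r*dt) * [p_u*0.000000 + p_m*0.000000 + p_d*0.000000] = 0.000000
  V(2,-1) = exp(-r*dt) * [p_u*0.000000 + p_m*0.000000 + p_d*0.000000] = 0.000000
  V(2,+0) = exp(-r*dt) * [p_u*3.502153 + p_m*0.000000 + p_d*0.000000] = 0.522116
  V(2,+1) = exp(-r*dt) * [p_u*12.543471 + p_m*3.502153 + p_d*0.000000] = 4.201887
  V(2,+2) = exp(-r*dt) * [p_u*24.037239 + p_m*12.543471 + p_d*3.502153] = 12.579254
  V(1,-1) = exp(-r*dt) * [p_u*0.522116 + p_m*0.000000 + p_d*0.000000] = 0.077839
  V(1,+0) = exp(-r*dt) * [p_u*4.201887 + p_m*0.522116 + p_d*0.000000] = 0.974078
  V(1,+1) = exp(-r*dt) * [p_u*12.579254 + p_m*4.201887 + p_d*0.522116] = 4.769111
  V(0,+0) = exp(-r*dt) * [p_u*4.769111 + p_m*0.974078 + p_d*0.077839] = 1.373884


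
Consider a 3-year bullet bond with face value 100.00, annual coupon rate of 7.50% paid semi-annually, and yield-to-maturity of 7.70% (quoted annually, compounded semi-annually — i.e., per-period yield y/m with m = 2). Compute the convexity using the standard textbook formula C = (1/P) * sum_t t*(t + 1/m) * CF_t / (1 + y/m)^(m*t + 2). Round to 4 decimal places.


Answer: Convexity = 8.6214

Derivation:
Coupon per period c = face * coupon_rate / m = 3.750000
Periods per year m = 2; per-period yield y/m = 0.038500
Number of cashflows N = 6
Cashflows (t years, CF_t, discount factor 1/(1+y/m)^(m*t), PV):
  t = 0.5000: CF_t = 3.750000, DF = 0.962927, PV = 3.610977
  t = 1.0000: CF_t = 3.750000, DF = 0.927229, PV = 3.477109
  t = 1.5000: CF_t = 3.750000, DF = 0.892854, PV = 3.348203
  t = 2.0000: CF_t = 3.750000, DF = 0.859754, PV = 3.224076
  t = 2.5000: CF_t = 3.750000, DF = 0.827880, PV = 3.104551
  t = 3.0000: CF_t = 103.750000, DF = 0.797188, PV = 82.708301
Price P = sum_t PV_t = 99.473217
Convexity numerator sum_t t*(t + 1/m) * CF_t / (1+y/m)^(m*t + 2):
  t = 0.5000: term = 1.674101
  t = 1.0000: term = 4.836114
  t = 1.5000: term = 9.313652
  t = 2.0000: term = 14.947283
  t = 2.5000: term = 21.589721
  t = 3.0000: term = 805.240106
Convexity = (1/P) * sum = 857.600978 / 99.473217 = 8.621426


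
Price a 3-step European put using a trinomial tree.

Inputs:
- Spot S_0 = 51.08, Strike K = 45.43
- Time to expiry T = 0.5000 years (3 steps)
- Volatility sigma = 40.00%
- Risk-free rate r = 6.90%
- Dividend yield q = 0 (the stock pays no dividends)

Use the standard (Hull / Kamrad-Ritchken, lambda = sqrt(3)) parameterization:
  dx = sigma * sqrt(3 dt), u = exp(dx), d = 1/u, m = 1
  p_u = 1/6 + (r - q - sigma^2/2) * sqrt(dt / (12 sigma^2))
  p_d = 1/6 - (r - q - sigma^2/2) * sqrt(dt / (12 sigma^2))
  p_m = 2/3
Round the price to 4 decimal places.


dt = T/N = 0.166667; dx = sigma*sqrt(3*dt) = 0.282843
u = exp(dx) = 1.326896; d = 1/u = 0.753638
p_u = 0.163426, p_m = 0.666667, p_d = 0.169908
Discount per step: exp(-r*dt) = 0.988566
Stock lattice S(k, j) with j the centered position index:
  k=0: S(0,+0) = 51.0800
  k=1: S(1,-1) = 38.4958; S(1,+0) = 51.0800; S(1,+1) = 67.7779
  k=2: S(2,-2) = 29.0119; S(2,-1) = 38.4958; S(2,+0) = 51.0800; S(2,+1) = 67.7779; S(2,+2) = 89.9342
  k=3: S(3,-3) = 21.8645; S(3,-2) = 29.0119; S(3,-1) = 38.4958; S(3,+0) = 51.0800; S(3,+1) = 67.7779; S(3,+2) = 89.9342; S(3,+3) = 119.3334
Terminal payoffs V(N, j) = max(K - S_T, 0):
  V(3,-3) = 23.565487; V(3,-2) = 16.418056; V(3,-1) = 6.934155; V(3,+0) = 0.000000; V(3,+1) = 0.000000; V(3,+2) = 0.000000; V(3,+3) = 0.000000
Backward induction: V(k, j) = exp(-r*dt) * [p_u * V(k+1, j+1) + p_m * V(k+1, j) + p_d * V(k+1, j-1)]
  V(2,-2) = exp(-r*dt) * [p_u*6.934155 + p_m*16.418056 + p_d*23.565487] = 15.898655
  V(2,-1) = exp(-r*dt) * [p_u*0.000000 + p_m*6.934155 + p_d*16.418056] = 7.327568
  V(2,+0) = exp(-r*dt) * [p_u*0.000000 + p_m*0.000000 + p_d*6.934155] = 1.164694
  V(2,+1) = exp(-r*dt) * [p_u*0.000000 + p_m*0.000000 + p_d*0.000000] = 0.000000
  V(2,+2) = exp(-r*dt) * [p_u*0.000000 + p_m*0.000000 + p_d*0.000000] = 0.000000
  V(1,-1) = exp(-r*dt) * [p_u*1.164694 + p_m*7.327568 + p_d*15.898655] = 7.687769
  V(1,+0) = exp(-r*dt) * [p_u*0.000000 + p_m*1.164694 + p_d*7.327568] = 1.998358
  V(1,+1) = exp(-r*dt) * [p_u*0.000000 + p_m*0.000000 + p_d*1.164694] = 0.195628
  V(0,+0) = exp(-r*dt) * [p_u*0.195628 + p_m*1.998358 + p_d*7.687769] = 2.639886

Answer: Price = V(0,0) = 2.6399


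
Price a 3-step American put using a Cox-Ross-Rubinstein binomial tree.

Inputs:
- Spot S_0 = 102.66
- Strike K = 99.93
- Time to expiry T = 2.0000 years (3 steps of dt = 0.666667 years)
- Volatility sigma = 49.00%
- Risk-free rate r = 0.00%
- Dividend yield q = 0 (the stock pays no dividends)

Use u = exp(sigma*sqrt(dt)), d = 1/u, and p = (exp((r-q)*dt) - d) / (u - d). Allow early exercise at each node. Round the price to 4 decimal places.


Answer: Price = V(0,0) = 28.2411

Derivation:
dt = T/N = 0.666667
u = exp(sigma*sqrt(dt)) = 1.491949; d = 1/u = 0.670264
p = (exp((r-q)*dt) - d) / (u - d) = 0.401292
Discount per step: exp(-r*dt) = 1.000000
Stock lattice S(k, i) with i counting down-moves:
  k=0: S(0,0) = 102.6600
  k=1: S(1,0) = 153.1635; S(1,1) = 68.8093
  k=2: S(2,0) = 228.5121; S(2,1) = 102.6600; S(2,2) = 46.1204
  k=3: S(3,0) = 340.9284; S(3,1) = 153.1635; S(3,2) = 68.8093; S(3,3) = 30.9129
Terminal payoffs V(N, i) = max(K - S_T, 0):
  V(3,0) = 0.000000; V(3,1) = 0.000000; V(3,2) = 31.120678; V(3,3) = 69.017131
Backward induction: V(k, i) = exp(-r*dt) * [p * V(k+1, i) + (1-p) * V(k+1, i+1)]; then take max(V_cont, immediate exercise) for American.
  V(2,0) = exp(-r*dt) * [p*0.000000 + (1-p)*0.000000] = 0.000000; exercise = 0.000000; V(2,0) = max -> 0.000000
  V(2,1) = exp(-r*dt) * [p*0.000000 + (1-p)*31.120678] = 18.632189; exercise = 0.000000; V(2,1) = max -> 18.632189
  V(2,2) = exp(-r*dt) * [p*31.120678 + (1-p)*69.017131] = 53.809575; exercise = 53.809575; V(2,2) = max -> 53.809575
  V(1,0) = exp(-r*dt) * [p*0.000000 + (1-p)*18.632189] = 11.155235; exercise = 0.000000; V(1,0) = max -> 11.155235
  V(1,1) = exp(-r*dt) * [p*18.632189 + (1-p)*53.809575] = 39.693160; exercise = 31.120678; V(1,1) = max -> 39.693160
  V(0,0) = exp(-r*dt) * [p*11.155235 + (1-p)*39.693160] = 28.241110; exercise = 0.000000; V(0,0) = max -> 28.241110


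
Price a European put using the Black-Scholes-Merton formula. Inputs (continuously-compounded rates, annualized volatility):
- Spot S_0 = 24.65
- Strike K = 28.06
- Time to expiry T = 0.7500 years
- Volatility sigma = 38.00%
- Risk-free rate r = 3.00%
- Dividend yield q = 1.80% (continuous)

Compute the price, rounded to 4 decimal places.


Answer: Price = 5.1624

Derivation:
d1 = (ln(S/K) + (r - q + 0.5*sigma^2) * T) / (sigma * sqrt(T)) = -0.20182395
d2 = d1 - sigma * sqrt(T) = -0.53091360
exp(-rT) = 0.97775124; exp(-qT) = 0.98659072
P = K * exp(-rT) * N(-d2) - S_0 * exp(-qT) * N(-d1)
N(-d1) = 0.57997282; N(-d2) = 0.70226068
P = 28.0600 * 0.97775124 * 0.70226068 - 24.6500 * 0.98659072 * 0.57997282 = 5.1624


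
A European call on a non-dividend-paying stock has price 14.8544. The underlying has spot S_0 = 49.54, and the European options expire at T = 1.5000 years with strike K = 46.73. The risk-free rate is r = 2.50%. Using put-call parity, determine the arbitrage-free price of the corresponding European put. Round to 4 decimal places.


Put-call parity: C - P = S_0 * exp(-qT) - K * exp(-rT).
S_0 * exp(-qT) = 49.5400 * 1.00000000 = 49.54000000
K * exp(-rT) = 46.7300 * 0.96319442 = 45.01007514
P = C - S*exp(-qT) + K*exp(-rT)
P = 14.8544 - 49.54000000 + 45.01007514 = 10.3245

Answer: Put price = 10.3245


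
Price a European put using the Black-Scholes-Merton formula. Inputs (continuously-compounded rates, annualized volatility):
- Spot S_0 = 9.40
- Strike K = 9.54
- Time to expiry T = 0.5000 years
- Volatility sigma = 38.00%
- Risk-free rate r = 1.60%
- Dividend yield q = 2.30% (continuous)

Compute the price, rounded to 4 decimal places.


Answer: Price = 1.0903

Derivation:
d1 = (ln(S/K) + (r - q + 0.5*sigma^2) * T) / (sigma * sqrt(T)) = 0.06630504
d2 = d1 - sigma * sqrt(T) = -0.20239553
exp(-rT) = 0.99203191; exp(-qT) = 0.98856587
P = K * exp(-rT) * N(-d2) - S_0 * exp(-qT) * N(-d1)
N(-d1) = 0.47356748; N(-d2) = 0.58019624
P = 9.5400 * 0.99203191 * 0.58019624 - 9.4000 * 0.98856587 * 0.47356748 = 1.0903


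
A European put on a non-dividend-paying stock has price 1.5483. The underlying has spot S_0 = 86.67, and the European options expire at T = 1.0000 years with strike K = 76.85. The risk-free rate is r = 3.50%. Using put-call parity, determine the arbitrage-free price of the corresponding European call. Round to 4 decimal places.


Answer: Call price = 14.0115

Derivation:
Put-call parity: C - P = S_0 * exp(-qT) - K * exp(-rT).
S_0 * exp(-qT) = 86.6700 * 1.00000000 = 86.67000000
K * exp(-rT) = 76.8500 * 0.96560542 = 74.20677624
C = P + S*exp(-qT) - K*exp(-rT)
C = 1.5483 + 86.67000000 - 74.20677624 = 14.0115


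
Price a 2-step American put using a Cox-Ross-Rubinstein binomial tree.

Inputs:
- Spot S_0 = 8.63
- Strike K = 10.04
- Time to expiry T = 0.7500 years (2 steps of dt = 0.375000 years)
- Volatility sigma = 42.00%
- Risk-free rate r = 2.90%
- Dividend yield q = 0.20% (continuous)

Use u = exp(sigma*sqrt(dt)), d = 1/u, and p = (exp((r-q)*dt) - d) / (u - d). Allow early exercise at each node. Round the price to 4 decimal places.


Answer: Price = V(0,0) = 2.1554

Derivation:
dt = T/N = 0.375000
u = exp(sigma*sqrt(dt)) = 1.293299; d = 1/u = 0.773216
p = (exp((r-q)*dt) - d) / (u - d) = 0.455620
Discount per step: exp(-r*dt) = 0.989184
Stock lattice S(k, i) with i counting down-moves:
  k=0: S(0,0) = 8.6300
  k=1: S(1,0) = 11.1612; S(1,1) = 6.6729
  k=2: S(2,0) = 14.4347; S(2,1) = 8.6300; S(2,2) = 5.1596
Terminal payoffs V(N, i) = max(K - S_T, 0):
  V(2,0) = 0.000000; V(2,1) = 1.410000; V(2,2) = 4.880438
Backward induction: V(k, i) = exp(-r*dt) * [p * V(k+1, i) + (1-p) * V(k+1, i+1)]; then take max(V_cont, immediate exercise) for American.
  V(1,0) = exp(-r*dt) * [p*0.000000 + (1-p)*1.410000] = 0.759274; exercise = 0.000000; V(1,0) = max -> 0.759274
  V(1,1) = exp(-r*dt) * [p*1.410000 + (1-p)*4.880438] = 3.263552; exercise = 3.367143; V(1,1) = max -> 3.367143
  V(0,0) = exp(-r*dt) * [p*0.759274 + (1-p)*3.367143] = 2.155378; exercise = 1.410000; V(0,0) = max -> 2.155378
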